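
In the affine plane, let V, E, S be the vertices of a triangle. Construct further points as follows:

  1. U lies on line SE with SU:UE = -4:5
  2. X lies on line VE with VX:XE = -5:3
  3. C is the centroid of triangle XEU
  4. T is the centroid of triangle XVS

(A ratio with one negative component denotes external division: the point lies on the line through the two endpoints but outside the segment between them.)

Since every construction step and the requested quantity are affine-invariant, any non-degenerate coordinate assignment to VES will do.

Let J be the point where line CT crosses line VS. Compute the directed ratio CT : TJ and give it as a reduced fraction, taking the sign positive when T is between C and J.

Set V = (0, 0), E = (1, 0), S = (0, 1); any affine frame gives the same invariant.
1. U lies on line SE with SU:UE = -4:5 ⇒ U = (-4, 5)
2. X lies on line VE with VX:XE = -5:3 ⇒ X = (5/2, 0)
3. C is the centroid of triangle XEU ⇒ C = (-1/6, 5/3)
4. T is the centroid of triangle XVS ⇒ T = (5/6, 1/3)
line CT meets VS at J = (0, 13/9)
T = C + t·(J−C) with t = 6, so CT:TJ = 6:-5

CT:TJ = -6/5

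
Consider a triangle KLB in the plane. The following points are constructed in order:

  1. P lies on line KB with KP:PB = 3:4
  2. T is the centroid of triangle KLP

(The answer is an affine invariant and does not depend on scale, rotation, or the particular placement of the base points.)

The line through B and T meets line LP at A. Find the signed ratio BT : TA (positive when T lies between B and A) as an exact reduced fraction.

Assign K = (0, 0), L = (1, 0), B = (0, 1) — the answer is frame-independent, so this choice is without loss of generality.
1. P lies on line KB with KP:PB = 3:4 ⇒ P = (0, 3/7)
2. T is the centroid of triangle KLP ⇒ T = (1/3, 1/7)
line BT meets LP at A = (4/15, 11/35)
T = B + t·(A−B) with t = 5/4, so BT:TA = 5/4:-1/4

BT:TA = -5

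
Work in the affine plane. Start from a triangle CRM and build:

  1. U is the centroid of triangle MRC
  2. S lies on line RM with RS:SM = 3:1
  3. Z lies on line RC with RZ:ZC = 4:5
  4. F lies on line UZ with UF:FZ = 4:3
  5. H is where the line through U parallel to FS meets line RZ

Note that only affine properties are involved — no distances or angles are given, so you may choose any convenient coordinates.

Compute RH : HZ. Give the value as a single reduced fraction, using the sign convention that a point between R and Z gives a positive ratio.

Work in coordinates with C = (0, 0), R = (1, 0), M = (0, 1).
1. U is the centroid of triangle MRC ⇒ U = (1/3, 1/3)
2. S lies on line RM with RS:SM = 3:1 ⇒ S = (1/4, 3/4)
3. Z lies on line RC with RZ:ZC = 4:5 ⇒ Z = (5/9, 0)
4. F lies on line UZ with UF:FZ = 4:3 ⇒ F = (29/63, 1/7)
5. H is where the line through U parallel to FS meets line RZ ⇒ H = (206/459, 0)
H = R + t·(Z−R) with t = 253/204, so RH:HZ = t:(1−t) = 253/204:-49/204

RH:HZ = -253/49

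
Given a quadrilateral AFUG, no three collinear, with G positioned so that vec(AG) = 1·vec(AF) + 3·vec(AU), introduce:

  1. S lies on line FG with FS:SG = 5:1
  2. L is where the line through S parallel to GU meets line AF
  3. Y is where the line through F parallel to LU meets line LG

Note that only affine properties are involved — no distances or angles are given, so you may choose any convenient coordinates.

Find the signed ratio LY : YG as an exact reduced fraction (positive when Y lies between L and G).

Work in coordinates with A = (0, 0), F = (1, 0), U = (0, 1), G = (1, 3).
1. S lies on line FG with FS:SG = 5:1 ⇒ S = (1, 5/2)
2. L is where the line through S parallel to GU meets line AF ⇒ L = (-1/4, 0)
3. Y is where the line through F parallel to LU meets line LG ⇒ Y = (23/8, 15/2)
Y = L + t·(G−L) with t = 5/2, so LY:YG = t:(1−t) = 5/2:-3/2

LY:YG = -5/3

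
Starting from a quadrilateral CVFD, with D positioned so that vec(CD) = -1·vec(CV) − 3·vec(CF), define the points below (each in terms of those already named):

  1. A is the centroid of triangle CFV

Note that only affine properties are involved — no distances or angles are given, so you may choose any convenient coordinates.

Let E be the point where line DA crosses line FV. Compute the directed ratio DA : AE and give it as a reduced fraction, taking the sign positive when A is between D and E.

DA:AE = 14

Set C = (0, 0), V = (1, 0), F = (0, 1), D = (-1, -3); any affine frame gives the same invariant.
1. A is the centroid of triangle CFV ⇒ A = (1/3, 1/3)
line DA meets FV at E = (3/7, 4/7)
A = D + t·(E−D) with t = 14/15, so DA:AE = 14/15:1/15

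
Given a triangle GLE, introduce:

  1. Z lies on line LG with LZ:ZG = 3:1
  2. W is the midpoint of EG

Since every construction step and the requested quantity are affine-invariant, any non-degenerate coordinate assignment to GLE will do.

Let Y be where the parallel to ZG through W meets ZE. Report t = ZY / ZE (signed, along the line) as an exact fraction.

t = 1/2

Assign G = (0, 0), L = (1, 0), E = (0, 1) — the answer is frame-independent, so this choice is without loss of generality.
1. Z lies on line LG with LZ:ZG = 3:1 ⇒ Z = (1/4, 0)
2. W is the midpoint of EG ⇒ W = (0, 1/2)
through W parallel to ZG: direction (-1/4, 0); meets ZE at Y = (1/8, 1/2)
Y = Z + t·(E−Z) with t = 1/2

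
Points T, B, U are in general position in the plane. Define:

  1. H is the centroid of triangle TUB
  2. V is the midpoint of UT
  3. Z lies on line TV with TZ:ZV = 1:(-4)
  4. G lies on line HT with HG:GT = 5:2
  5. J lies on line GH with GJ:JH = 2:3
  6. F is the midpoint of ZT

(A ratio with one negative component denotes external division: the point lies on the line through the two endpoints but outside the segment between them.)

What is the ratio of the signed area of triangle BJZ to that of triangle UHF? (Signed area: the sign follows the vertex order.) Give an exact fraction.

Work in coordinates with T = (0, 0), B = (1, 0), U = (0, 1).
1. H is the centroid of triangle TUB ⇒ H = (1/3, 1/3)
2. V is the midpoint of UT ⇒ V = (0, 1/2)
3. Z lies on line TV with TZ:ZV = 1:(-4) ⇒ Z = (0, -1/6)
4. G lies on line HT with HG:GT = 5:2 ⇒ G = (2/21, 2/21)
5. J lies on line GH with GJ:JH = 2:3 ⇒ J = (4/21, 4/21)
6. F is the midpoint of ZT ⇒ F = (0, -1/12)
2·[BJZ] = 41/126, 2·[UHF] = -13/36
[BJZ]:[UHF] = 41/126:-13/36 = -82/91

[BJZ]:[UHF] = -82/91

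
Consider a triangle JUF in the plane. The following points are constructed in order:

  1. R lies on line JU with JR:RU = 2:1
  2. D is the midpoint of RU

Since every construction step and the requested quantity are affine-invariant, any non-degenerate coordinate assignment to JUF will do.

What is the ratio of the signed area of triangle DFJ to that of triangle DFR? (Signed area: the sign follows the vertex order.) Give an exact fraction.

Choose coordinates J = (0, 0), U = (1, 0), F = (0, 1).
1. R lies on line JU with JR:RU = 2:1 ⇒ R = (2/3, 0)
2. D is the midpoint of RU ⇒ D = (5/6, 0)
2·[DFJ] = 5/6, 2·[DFR] = 1/6
[DFJ]:[DFR] = 5/6:1/6 = 5

[DFJ]:[DFR] = 5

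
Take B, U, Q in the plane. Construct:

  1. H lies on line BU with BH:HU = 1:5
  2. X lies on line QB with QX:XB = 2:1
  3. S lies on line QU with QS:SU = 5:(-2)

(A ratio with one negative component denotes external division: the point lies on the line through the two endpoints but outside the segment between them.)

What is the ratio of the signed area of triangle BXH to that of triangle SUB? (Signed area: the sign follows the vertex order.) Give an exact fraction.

[BXH]:[SUB] = -1/12

Choose coordinates B = (0, 0), U = (1, 0), Q = (0, 1).
1. H lies on line BU with BH:HU = 1:5 ⇒ H = (1/6, 0)
2. X lies on line QB with QX:XB = 2:1 ⇒ X = (0, 1/3)
3. S lies on line QU with QS:SU = 5:(-2) ⇒ S = (5/3, -2/3)
2·[BXH] = -1/18, 2·[SUB] = 2/3
[BXH]:[SUB] = -1/18:2/3 = -1/12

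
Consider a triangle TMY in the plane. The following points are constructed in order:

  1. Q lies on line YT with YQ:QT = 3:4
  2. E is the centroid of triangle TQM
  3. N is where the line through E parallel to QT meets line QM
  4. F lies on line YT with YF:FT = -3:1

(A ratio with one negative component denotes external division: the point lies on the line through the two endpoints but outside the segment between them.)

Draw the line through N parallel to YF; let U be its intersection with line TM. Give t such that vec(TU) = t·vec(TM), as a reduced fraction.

Set T = (0, 0), M = (1, 0), Y = (0, 1); any affine frame gives the same invariant.
1. Q lies on line YT with YQ:QT = 3:4 ⇒ Q = (0, 4/7)
2. E is the centroid of triangle TQM ⇒ E = (1/3, 4/21)
3. N is where the line through E parallel to QT meets line QM ⇒ N = (1/3, 8/21)
4. F lies on line YT with YF:FT = -3:1 ⇒ F = (0, -1/2)
through N parallel to YF: direction (0, -3/2); meets TM at U = (1/3, 0)
U = T + t·(M−T) with t = 1/3

t = 1/3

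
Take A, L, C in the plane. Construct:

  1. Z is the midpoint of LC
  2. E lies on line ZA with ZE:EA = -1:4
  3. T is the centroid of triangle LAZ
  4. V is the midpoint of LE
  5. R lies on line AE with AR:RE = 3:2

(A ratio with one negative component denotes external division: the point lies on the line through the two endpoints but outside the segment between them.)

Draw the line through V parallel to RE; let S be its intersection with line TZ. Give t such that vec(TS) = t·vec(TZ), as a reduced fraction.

Assign A = (0, 0), L = (1, 0), C = (0, 1) — the answer is frame-independent, so this choice is without loss of generality.
1. Z is the midpoint of LC ⇒ Z = (1/2, 1/2)
2. E lies on line ZA with ZE:EA = -1:4 ⇒ E = (2/3, 2/3)
3. T is the centroid of triangle LAZ ⇒ T = (1/2, 1/6)
4. V is the midpoint of LE ⇒ V = (5/6, 1/3)
5. R lies on line AE with AR:RE = 3:2 ⇒ R = (2/5, 2/5)
through V parallel to RE: direction (4/15, 4/15); meets TZ at S = (1/2, 0)
S = T + t·(Z−T) with t = -1/2

t = -1/2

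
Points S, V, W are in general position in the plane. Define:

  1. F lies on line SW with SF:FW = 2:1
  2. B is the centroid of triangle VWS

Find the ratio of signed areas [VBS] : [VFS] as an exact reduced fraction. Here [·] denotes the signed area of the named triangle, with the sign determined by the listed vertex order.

[VBS]:[VFS] = 1/2

Work in coordinates with S = (0, 0), V = (1, 0), W = (0, 1).
1. F lies on line SW with SF:FW = 2:1 ⇒ F = (0, 2/3)
2. B is the centroid of triangle VWS ⇒ B = (1/3, 1/3)
2·[VBS] = 1/3, 2·[VFS] = 2/3
[VBS]:[VFS] = 1/3:2/3 = 1/2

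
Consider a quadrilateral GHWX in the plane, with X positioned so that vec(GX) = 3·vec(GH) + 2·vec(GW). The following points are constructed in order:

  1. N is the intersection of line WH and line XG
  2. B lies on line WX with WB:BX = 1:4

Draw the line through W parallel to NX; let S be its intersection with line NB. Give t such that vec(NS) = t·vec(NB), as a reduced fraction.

t = 5/4

Work in coordinates with G = (0, 0), H = (1, 0), W = (0, 1), X = (3, 2).
1. N is the intersection of line WH and line XG ⇒ N = (3/5, 2/5)
2. B lies on line WX with WB:BX = 1:4 ⇒ B = (3/5, 6/5)
through W parallel to NX: direction (12/5, 8/5); meets NB at S = (3/5, 7/5)
S = N + t·(B−N) with t = 5/4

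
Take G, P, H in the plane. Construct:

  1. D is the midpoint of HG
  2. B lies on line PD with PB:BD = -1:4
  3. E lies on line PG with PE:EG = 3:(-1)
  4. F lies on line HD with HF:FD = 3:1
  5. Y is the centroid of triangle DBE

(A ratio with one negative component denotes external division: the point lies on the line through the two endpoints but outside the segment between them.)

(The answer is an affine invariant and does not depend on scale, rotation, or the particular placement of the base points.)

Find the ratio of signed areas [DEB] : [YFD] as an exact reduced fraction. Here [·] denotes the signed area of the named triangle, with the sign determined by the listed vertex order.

Choose coordinates G = (0, 0), P = (1, 0), H = (0, 1).
1. D is the midpoint of HG ⇒ D = (0, 1/2)
2. B lies on line PD with PB:BD = -1:4 ⇒ B = (4/3, -1/6)
3. E lies on line PG with PE:EG = 3:(-1) ⇒ E = (-1/2, 0)
4. F lies on line HD with HF:FD = 3:1 ⇒ F = (0, 5/8)
5. Y is the centroid of triangle DBE ⇒ Y = (5/18, 1/9)
2·[DEB] = 1, 2·[YFD] = 5/144
[DEB]:[YFD] = 1:5/144 = 144/5

[DEB]:[YFD] = 144/5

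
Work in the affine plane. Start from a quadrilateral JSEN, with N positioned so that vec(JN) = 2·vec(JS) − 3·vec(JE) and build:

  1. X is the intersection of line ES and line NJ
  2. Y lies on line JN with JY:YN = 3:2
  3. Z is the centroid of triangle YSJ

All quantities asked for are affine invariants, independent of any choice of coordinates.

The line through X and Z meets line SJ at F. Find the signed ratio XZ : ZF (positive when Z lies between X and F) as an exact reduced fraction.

XZ:ZF = -6

Set J = (0, 0), S = (1, 0), E = (0, 1), N = (2, -3); any affine frame gives the same invariant.
1. X is the intersection of line ES and line NJ ⇒ X = (-2, 3)
2. Y lies on line JN with JY:YN = 3:2 ⇒ Y = (6/5, -9/5)
3. Z is the centroid of triangle YSJ ⇒ Z = (11/15, -3/5)
line XZ meets SJ at F = (5/18, 0)
Z = X + t·(F−X) with t = 6/5, so XZ:ZF = 6/5:-1/5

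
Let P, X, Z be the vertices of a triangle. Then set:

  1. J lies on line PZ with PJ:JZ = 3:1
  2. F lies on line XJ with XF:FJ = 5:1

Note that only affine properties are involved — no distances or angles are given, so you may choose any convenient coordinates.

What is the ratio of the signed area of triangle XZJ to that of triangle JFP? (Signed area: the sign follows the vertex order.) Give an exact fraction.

[XZJ]:[JFP] = -2

Work in coordinates with P = (0, 0), X = (1, 0), Z = (0, 1).
1. J lies on line PZ with PJ:JZ = 3:1 ⇒ J = (0, 3/4)
2. F lies on line XJ with XF:FJ = 5:1 ⇒ F = (1/6, 5/8)
2·[XZJ] = 1/4, 2·[JFP] = -1/8
[XZJ]:[JFP] = 1/4:-1/8 = -2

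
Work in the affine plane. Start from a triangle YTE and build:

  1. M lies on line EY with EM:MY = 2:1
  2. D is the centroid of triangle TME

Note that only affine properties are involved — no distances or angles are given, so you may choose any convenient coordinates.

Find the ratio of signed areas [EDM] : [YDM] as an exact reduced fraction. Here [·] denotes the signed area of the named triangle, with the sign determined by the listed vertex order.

[EDM]:[YDM] = -2

Work in coordinates with Y = (0, 0), T = (1, 0), E = (0, 1).
1. M lies on line EY with EM:MY = 2:1 ⇒ M = (0, 1/3)
2. D is the centroid of triangle TME ⇒ D = (1/3, 4/9)
2·[EDM] = -2/9, 2·[YDM] = 1/9
[EDM]:[YDM] = -2/9:1/9 = -2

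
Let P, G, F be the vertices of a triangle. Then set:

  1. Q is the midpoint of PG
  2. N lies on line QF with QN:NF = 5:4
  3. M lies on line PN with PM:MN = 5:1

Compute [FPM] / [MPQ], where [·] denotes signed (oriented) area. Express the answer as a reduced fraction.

Assign P = (0, 0), G = (1, 0), F = (0, 1) — the answer is frame-independent, so this choice is without loss of generality.
1. Q is the midpoint of PG ⇒ Q = (1/2, 0)
2. N lies on line QF with QN:NF = 5:4 ⇒ N = (2/9, 5/9)
3. M lies on line PN with PM:MN = 5:1 ⇒ M = (5/27, 25/54)
2·[FPM] = 5/27, 2·[MPQ] = 25/108
[FPM]:[MPQ] = 5/27:25/108 = 4/5

[FPM]:[MPQ] = 4/5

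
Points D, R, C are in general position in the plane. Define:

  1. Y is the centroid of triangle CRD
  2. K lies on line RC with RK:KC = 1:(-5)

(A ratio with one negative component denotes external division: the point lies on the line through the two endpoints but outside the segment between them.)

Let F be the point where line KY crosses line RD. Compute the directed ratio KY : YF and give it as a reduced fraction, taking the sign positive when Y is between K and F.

KY:YF = -7/4

Work in coordinates with D = (0, 0), R = (1, 0), C = (0, 1).
1. Y is the centroid of triangle CRD ⇒ Y = (1/3, 1/3)
2. K lies on line RC with RK:KC = 1:(-5) ⇒ K = (5/4, -1/4)
line KY meets RD at F = (6/7, 0)
Y = K + t·(F−K) with t = 7/3, so KY:YF = 7/3:-4/3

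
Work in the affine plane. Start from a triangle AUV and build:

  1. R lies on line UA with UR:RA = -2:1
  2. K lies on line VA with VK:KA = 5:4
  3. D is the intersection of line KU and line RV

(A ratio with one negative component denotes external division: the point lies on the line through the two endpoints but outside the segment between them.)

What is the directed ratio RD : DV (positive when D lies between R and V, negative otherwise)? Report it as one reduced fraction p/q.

RD:DV = 8/5

Work in coordinates with A = (0, 0), U = (1, 0), V = (0, 1).
1. R lies on line UA with UR:RA = -2:1 ⇒ R = (-1, 0)
2. K lies on line VA with VK:KA = 5:4 ⇒ K = (0, 4/9)
3. D is the intersection of line KU and line RV ⇒ D = (-5/13, 8/13)
D = R + t·(V−R) with t = 8/13, so RD:DV = t:(1−t) = 8/13:5/13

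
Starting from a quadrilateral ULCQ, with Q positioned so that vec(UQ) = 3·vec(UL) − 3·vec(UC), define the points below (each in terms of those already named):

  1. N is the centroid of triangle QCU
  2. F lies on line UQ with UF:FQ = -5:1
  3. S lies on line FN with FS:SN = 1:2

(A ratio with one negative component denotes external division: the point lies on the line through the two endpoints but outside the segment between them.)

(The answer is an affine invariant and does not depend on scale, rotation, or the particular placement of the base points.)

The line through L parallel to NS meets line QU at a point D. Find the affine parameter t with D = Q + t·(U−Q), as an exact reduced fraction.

Assign U = (0, 0), L = (1, 0), C = (0, 1), Q = (3, -3) — the answer is frame-independent, so this choice is without loss of generality.
1. N is the centroid of triangle QCU ⇒ N = (1, -2/3)
2. F lies on line UQ with UF:FQ = -5:1 ⇒ F = (15/4, -15/4)
3. S lies on line FN with FS:SN = 1:2 ⇒ S = (17/6, -49/18)
through L parallel to NS: direction (11/6, -37/18); meets QU at D = (37/4, -37/4)
D = Q + t·(U−Q) with t = -25/12

t = -25/12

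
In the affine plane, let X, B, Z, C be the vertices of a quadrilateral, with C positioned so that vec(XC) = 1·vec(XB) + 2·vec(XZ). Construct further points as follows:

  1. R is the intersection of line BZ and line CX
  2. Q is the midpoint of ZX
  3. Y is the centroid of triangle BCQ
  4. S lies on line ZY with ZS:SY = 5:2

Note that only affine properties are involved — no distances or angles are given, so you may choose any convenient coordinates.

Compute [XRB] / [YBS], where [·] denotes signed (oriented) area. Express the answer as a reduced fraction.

[XRB]:[YBS] = 14/3

Set X = (0, 0), B = (1, 0), Z = (0, 1), C = (1, 2); any affine frame gives the same invariant.
1. R is the intersection of line BZ and line CX ⇒ R = (1/3, 2/3)
2. Q is the midpoint of ZX ⇒ Q = (0, 1/2)
3. Y is the centroid of triangle BCQ ⇒ Y = (2/3, 5/6)
4. S lies on line ZY with ZS:SY = 5:2 ⇒ S = (10/21, 37/42)
2·[XRB] = -2/3, 2·[YBS] = -1/7
[XRB]:[YBS] = -2/3:-1/7 = 14/3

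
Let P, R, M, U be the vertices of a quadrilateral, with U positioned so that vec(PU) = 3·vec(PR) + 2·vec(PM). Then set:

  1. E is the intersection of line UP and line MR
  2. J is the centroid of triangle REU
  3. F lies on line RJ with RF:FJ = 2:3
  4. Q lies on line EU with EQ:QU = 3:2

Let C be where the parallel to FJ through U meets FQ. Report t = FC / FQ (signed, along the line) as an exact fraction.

t = 5

Work in coordinates with P = (0, 0), R = (1, 0), M = (0, 1), U = (3, 2).
1. E is the intersection of line UP and line MR ⇒ E = (3/5, 2/5)
2. J is the centroid of triangle REU ⇒ J = (23/15, 4/5)
3. F lies on line RJ with RF:FJ = 2:3 ⇒ F = (91/75, 8/25)
4. Q lies on line EU with EQ:QU = 3:2 ⇒ Q = (51/25, 34/25)
through U parallel to FJ: direction (8/25, 12/25); meets FQ at C = (401/75, 138/25)
C = F + t·(Q−F) with t = 5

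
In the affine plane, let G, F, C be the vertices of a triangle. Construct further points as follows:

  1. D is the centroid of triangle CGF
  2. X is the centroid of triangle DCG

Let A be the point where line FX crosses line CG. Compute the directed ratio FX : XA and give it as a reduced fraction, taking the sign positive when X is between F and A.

FX:XA = 8

Assign G = (0, 0), F = (1, 0), C = (0, 1) — the answer is frame-independent, so this choice is without loss of generality.
1. D is the centroid of triangle CGF ⇒ D = (1/3, 1/3)
2. X is the centroid of triangle DCG ⇒ X = (1/9, 4/9)
line FX meets CG at A = (0, 1/2)
X = F + t·(A−F) with t = 8/9, so FX:XA = 8/9:1/9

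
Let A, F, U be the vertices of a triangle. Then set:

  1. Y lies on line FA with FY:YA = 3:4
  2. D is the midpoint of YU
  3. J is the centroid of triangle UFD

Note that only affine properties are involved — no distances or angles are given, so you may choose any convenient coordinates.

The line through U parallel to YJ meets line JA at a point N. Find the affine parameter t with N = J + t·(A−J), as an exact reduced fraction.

t = 1/2

Choose coordinates A = (0, 0), F = (1, 0), U = (0, 1).
1. Y lies on line FA with FY:YA = 3:4 ⇒ Y = (4/7, 0)
2. D is the midpoint of YU ⇒ D = (2/7, 1/2)
3. J is the centroid of triangle UFD ⇒ J = (3/7, 1/2)
through U parallel to YJ: direction (-1/7, 1/2); meets JA at N = (3/14, 1/4)
N = J + t·(A−J) with t = 1/2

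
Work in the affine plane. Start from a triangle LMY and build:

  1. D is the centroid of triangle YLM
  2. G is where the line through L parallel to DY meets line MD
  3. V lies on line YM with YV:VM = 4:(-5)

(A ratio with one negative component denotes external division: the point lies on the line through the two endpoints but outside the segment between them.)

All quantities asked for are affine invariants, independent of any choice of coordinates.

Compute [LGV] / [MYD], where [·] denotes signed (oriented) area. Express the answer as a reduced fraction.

[LGV]:[MYD] = 3

Choose coordinates L = (0, 0), M = (1, 0), Y = (0, 1).
1. D is the centroid of triangle YLM ⇒ D = (1/3, 1/3)
2. G is where the line through L parallel to DY meets line MD ⇒ G = (-1/3, 2/3)
3. V lies on line YM with YV:VM = 4:(-5) ⇒ V = (-4, 5)
2·[LGV] = 1, 2·[MYD] = 1/3
[LGV]:[MYD] = 1:1/3 = 3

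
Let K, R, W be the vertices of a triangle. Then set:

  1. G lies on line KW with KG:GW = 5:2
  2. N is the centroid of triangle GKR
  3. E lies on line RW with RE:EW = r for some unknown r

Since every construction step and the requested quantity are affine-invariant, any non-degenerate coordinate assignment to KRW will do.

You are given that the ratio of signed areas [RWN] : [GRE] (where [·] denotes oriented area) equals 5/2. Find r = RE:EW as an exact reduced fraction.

Choose coordinates K = (0, 0), R = (1, 0), W = (0, 1).
1. G lies on line KW with KG:GW = 5:2 ⇒ G = (0, 5/7)
2. N is the centroid of triangle GKR ⇒ N = (1/3, 5/21)
3. With RE:EW = r, write λ = r/(r+1) so E = R + λ·(W−R); E is affine-linear in λ
Every point depending on E is an affine combination of E and λ-independent points, so each such coordinate is linear in λ; the λ² term in each signed area is a multiple of (W−R)×(W−R) = 0, so 2·[RWN] and 2·[GRE] are each linear in λ. Evaluating at λ=0 and λ=1:
  2·[RWN] = 3/7,   2·[GRE] = 2/7·λ
So [RWN]:[GRE] = (3/7) / (2/7·λ). Setting this equal to 5/2:
  3/7 = 5/2·(2/7·λ)  ⇒  λ = 3/5
Then r = λ/(1−λ) = (3/5)/(2/5) = 3/2. Check: with r = 3/2, E = (2/5, 3/5) and [RWN]:[GRE] = 5/2 as required.

r = 3/2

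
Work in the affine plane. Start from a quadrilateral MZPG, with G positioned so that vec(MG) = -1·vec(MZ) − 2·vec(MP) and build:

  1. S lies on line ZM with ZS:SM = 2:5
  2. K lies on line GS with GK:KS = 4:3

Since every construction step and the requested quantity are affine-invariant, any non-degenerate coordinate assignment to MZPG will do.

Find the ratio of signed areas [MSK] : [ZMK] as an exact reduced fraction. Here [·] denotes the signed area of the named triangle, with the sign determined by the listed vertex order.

Choose coordinates M = (0, 0), Z = (1, 0), P = (0, 1), G = (-1, -2).
1. S lies on line ZM with ZS:SM = 2:5 ⇒ S = (5/7, 0)
2. K lies on line GS with GK:KS = 4:3 ⇒ K = (-1/49, -6/7)
2·[MSK] = -30/49, 2·[ZMK] = 6/7
[MSK]:[ZMK] = -30/49:6/7 = -5/7

[MSK]:[ZMK] = -5/7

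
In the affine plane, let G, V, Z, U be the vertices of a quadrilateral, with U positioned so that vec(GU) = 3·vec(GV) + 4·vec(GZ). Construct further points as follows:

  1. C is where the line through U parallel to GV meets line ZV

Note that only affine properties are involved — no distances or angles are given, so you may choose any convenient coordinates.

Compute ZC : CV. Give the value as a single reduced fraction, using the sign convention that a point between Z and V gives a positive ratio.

Set G = (0, 0), V = (1, 0), Z = (0, 1), U = (3, 4); any affine frame gives the same invariant.
1. C is where the line through U parallel to GV meets line ZV ⇒ C = (-3, 4)
C = Z + t·(V−Z) with t = -3, so ZC:CV = t:(1−t) = -3:4

ZC:CV = -3/4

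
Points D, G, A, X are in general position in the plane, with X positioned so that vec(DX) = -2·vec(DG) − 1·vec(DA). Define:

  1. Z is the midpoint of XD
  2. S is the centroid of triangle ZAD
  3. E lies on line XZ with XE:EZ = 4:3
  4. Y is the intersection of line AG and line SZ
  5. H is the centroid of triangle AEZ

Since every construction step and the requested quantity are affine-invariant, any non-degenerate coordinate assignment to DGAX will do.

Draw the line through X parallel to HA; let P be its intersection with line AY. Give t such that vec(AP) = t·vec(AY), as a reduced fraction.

Set D = (0, 0), G = (1, 0), A = (0, 1), X = (-2, -1); any affine frame gives the same invariant.
1. Z is the midpoint of XD ⇒ Z = (-1, -1/2)
2. S is the centroid of triangle ZAD ⇒ S = (-1/3, 1/6)
3. E lies on line XZ with XE:EZ = 4:3 ⇒ E = (-10/7, -5/7)
4. Y is the intersection of line AG and line SZ ⇒ Y = (1/4, 3/4)
5. H is the centroid of triangle AEZ ⇒ H = (-17/21, -1/14)
through X parallel to HA: direction (17/21, 15/14); meets AY at P = (-22/79, 101/79)
P = A + t·(Y−A) with t = -88/79

t = -88/79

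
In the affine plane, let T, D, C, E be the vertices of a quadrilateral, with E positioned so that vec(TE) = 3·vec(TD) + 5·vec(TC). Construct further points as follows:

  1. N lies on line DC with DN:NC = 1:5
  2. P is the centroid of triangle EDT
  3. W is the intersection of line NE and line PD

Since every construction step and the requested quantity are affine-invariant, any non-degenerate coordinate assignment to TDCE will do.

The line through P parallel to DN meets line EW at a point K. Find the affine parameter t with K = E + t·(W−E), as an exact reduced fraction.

Set T = (0, 0), D = (1, 0), C = (0, 1), E = (3, 5); any affine frame gives the same invariant.
1. N lies on line DC with DN:NC = 1:5 ⇒ N = (5/6, 1/6)
2. P is the centroid of triangle EDT ⇒ P = (4/3, 5/3)
3. W is the intersection of line NE and line PD ⇒ W = (43/36, 35/36)
through P parallel to DN: direction (-1/6, 1/6); meets EW at K = (61/42, 65/42)
K = E + t·(W−E) with t = 6/7

t = 6/7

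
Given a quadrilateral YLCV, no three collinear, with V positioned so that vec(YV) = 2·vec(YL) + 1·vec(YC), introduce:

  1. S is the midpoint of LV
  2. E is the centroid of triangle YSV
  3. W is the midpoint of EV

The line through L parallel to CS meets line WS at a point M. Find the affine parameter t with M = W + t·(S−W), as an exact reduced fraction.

t = 17/5

Assign Y = (0, 0), L = (1, 0), C = (0, 1), V = (2, 1) — the answer is frame-independent, so this choice is without loss of generality.
1. S is the midpoint of LV ⇒ S = (3/2, 1/2)
2. E is the centroid of triangle YSV ⇒ E = (7/6, 1/2)
3. W is the midpoint of EV ⇒ W = (19/12, 3/4)
through L parallel to CS: direction (3/2, -1/2); meets WS at M = (13/10, -1/10)
M = W + t·(S−W) with t = 17/5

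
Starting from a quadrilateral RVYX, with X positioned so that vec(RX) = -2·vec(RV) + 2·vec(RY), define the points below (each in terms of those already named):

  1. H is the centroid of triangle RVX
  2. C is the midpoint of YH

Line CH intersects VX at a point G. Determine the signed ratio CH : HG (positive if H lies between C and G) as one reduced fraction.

CH:HG = -5/4

Work in coordinates with R = (0, 0), V = (1, 0), Y = (0, 1), X = (-2, 2).
1. H is the centroid of triangle RVX ⇒ H = (-1/3, 2/3)
2. C is the midpoint of YH ⇒ C = (-1/6, 5/6)
line CH meets VX at G = (-1/5, 4/5)
H = C + t·(G−C) with t = 5, so CH:HG = 5:-4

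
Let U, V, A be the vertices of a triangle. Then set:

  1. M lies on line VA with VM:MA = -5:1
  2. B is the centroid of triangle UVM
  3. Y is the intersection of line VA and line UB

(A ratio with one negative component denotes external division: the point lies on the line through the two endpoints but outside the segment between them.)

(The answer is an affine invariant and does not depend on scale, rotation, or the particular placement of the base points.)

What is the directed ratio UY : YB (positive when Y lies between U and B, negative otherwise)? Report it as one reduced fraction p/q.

Set U = (0, 0), V = (1, 0), A = (0, 1); any affine frame gives the same invariant.
1. M lies on line VA with VM:MA = -5:1 ⇒ M = (-1/4, 5/4)
2. B is the centroid of triangle UVM ⇒ B = (1/4, 5/12)
3. Y is the intersection of line VA and line UB ⇒ Y = (3/8, 5/8)
Y = U + t·(B−U) with t = 3/2, so UY:YB = t:(1−t) = 3/2:-1/2

UY:YB = -3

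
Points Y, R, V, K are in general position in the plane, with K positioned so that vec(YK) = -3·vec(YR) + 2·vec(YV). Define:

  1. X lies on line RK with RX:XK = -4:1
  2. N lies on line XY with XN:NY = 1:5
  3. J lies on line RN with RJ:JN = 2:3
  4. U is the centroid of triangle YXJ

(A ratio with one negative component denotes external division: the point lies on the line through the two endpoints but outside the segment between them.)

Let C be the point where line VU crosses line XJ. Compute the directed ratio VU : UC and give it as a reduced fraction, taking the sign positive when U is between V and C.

VU:UC = -109/24

Set Y = (0, 0), R = (1, 0), V = (0, 1), K = (-3, 2); any affine frame gives the same invariant.
1. X lies on line RK with RX:XK = -4:1 ⇒ X = (-13/3, 8/3)
2. N lies on line XY with XN:NY = 1:5 ⇒ N = (-65/18, 20/9)
3. J lies on line RN with RJ:JN = 2:3 ⇒ J = (-38/45, 8/9)
4. U is the centroid of triangle YXJ ⇒ U = (-233/135, 32/27)
line VU meets XJ at C = (-3961/2943, 3368/2943)
U = V + t·(C−V) with t = 109/85, so VU:UC = 109/85:-24/85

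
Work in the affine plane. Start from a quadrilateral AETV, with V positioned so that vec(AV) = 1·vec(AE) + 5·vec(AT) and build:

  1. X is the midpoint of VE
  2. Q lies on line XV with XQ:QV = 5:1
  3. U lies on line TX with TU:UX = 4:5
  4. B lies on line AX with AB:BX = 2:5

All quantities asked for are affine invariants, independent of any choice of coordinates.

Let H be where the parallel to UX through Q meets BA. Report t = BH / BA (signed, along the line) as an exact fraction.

Set A = (0, 0), E = (1, 0), T = (0, 1), V = (1, 5); any affine frame gives the same invariant.
1. X is the midpoint of VE ⇒ X = (1, 5/2)
2. Q lies on line XV with XQ:QV = 5:1 ⇒ Q = (1, 55/12)
3. U lies on line TX with TU:UX = 4:5 ⇒ U = (4/9, 5/3)
4. B lies on line AX with AB:BX = 2:5 ⇒ B = (2/7, 5/7)
through Q parallel to UX: direction (5/9, 5/6); meets BA at H = (37/12, 185/24)
H = B + t·(A−B) with t = -235/24

t = -235/24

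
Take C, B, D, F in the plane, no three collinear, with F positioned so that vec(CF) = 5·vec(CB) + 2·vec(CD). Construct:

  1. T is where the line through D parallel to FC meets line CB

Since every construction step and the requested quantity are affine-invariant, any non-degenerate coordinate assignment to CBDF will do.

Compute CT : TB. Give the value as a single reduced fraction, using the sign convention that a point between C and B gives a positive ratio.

Assign C = (0, 0), B = (1, 0), D = (0, 1), F = (5, 2) — the answer is frame-independent, so this choice is without loss of generality.
1. T is where the line through D parallel to FC meets line CB ⇒ T = (-5/2, 0)
T = C + t·(B−C) with t = -5/2, so CT:TB = t:(1−t) = -5/2:7/2

CT:TB = -5/7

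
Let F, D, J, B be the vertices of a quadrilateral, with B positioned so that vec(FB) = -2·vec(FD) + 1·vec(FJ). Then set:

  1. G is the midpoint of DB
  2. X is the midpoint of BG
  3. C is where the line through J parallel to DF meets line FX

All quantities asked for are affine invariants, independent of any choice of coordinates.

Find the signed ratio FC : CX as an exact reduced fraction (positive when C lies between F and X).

Assign F = (0, 0), D = (1, 0), J = (0, 1), B = (-2, 1) — the answer is frame-independent, so this choice is without loss of generality.
1. G is the midpoint of DB ⇒ G = (-1/2, 1/2)
2. X is the midpoint of BG ⇒ X = (-5/4, 3/4)
3. C is where the line through J parallel to DF meets line FX ⇒ C = (-5/3, 1)
C = F + t·(X−F) with t = 4/3, so FC:CX = t:(1−t) = 4/3:-1/3

FC:CX = -4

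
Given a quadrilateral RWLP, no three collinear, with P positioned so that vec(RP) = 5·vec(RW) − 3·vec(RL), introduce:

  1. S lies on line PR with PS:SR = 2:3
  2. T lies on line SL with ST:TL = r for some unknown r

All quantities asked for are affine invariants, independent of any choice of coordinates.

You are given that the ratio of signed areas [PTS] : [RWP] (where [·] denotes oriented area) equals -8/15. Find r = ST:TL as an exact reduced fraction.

r = 4

Choose coordinates R = (0, 0), W = (1, 0), L = (0, 1), P = (5, -3).
1. S lies on line PR with PS:SR = 2:3 ⇒ S = (3, -9/5)
2. With ST:TL = r, write λ = r/(r+1) so T = S + λ·(L−S); T is affine-linear in λ
Every point depending on T is an affine combination of T and λ-independent points, so each such coordinate is linear in λ; the λ² term in each signed area is a multiple of (L−S)×(L−S) = 0, so 2·[PTS] and 2·[RWP] are each linear in λ. Evaluating at λ=0 and λ=1:
  2·[PTS] = 2·λ,   2·[RWP] = -3
So [PTS]:[RWP] = (2·λ) / (-3). Setting this equal to -8/15:
  2·λ = -8/15·(-3)  ⇒  λ = 4/5
Then r = λ/(1−λ) = (4/5)/(1/5) = 4. Check: with r = 4, T = (3/5, 11/25) and [PTS]:[RWP] = -8/15 as required.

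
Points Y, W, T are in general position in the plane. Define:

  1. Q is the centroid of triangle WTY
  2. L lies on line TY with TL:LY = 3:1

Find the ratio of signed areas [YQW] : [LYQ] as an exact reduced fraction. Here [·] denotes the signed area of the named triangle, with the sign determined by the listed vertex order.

[YQW]:[LYQ] = -4

Work in coordinates with Y = (0, 0), W = (1, 0), T = (0, 1).
1. Q is the centroid of triangle WTY ⇒ Q = (1/3, 1/3)
2. L lies on line TY with TL:LY = 3:1 ⇒ L = (0, 1/4)
2·[YQW] = -1/3, 2·[LYQ] = 1/12
[YQW]:[LYQ] = -1/3:1/12 = -4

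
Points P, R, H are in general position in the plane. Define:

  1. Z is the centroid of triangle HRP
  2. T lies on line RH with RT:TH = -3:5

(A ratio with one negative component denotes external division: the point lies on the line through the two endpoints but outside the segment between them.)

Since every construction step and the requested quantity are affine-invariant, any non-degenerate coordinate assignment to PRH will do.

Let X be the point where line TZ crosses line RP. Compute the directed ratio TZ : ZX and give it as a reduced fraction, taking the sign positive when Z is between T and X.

TZ:ZX = -11/2

Assign P = (0, 0), R = (1, 0), H = (0, 1) — the answer is frame-independent, so this choice is without loss of generality.
1. Z is the centroid of triangle HRP ⇒ Z = (1/3, 1/3)
2. T lies on line RH with RT:TH = -3:5 ⇒ T = (5/2, -3/2)
line TZ meets RP at X = (8/11, 0)
Z = T + t·(X−T) with t = 11/9, so TZ:ZX = 11/9:-2/9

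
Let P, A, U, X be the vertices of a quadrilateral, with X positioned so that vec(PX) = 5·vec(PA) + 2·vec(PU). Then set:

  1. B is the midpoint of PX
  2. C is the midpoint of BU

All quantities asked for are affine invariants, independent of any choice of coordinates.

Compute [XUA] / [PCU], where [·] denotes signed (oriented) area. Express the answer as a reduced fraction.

Set P = (0, 0), A = (1, 0), U = (0, 1), X = (5, 2); any affine frame gives the same invariant.
1. B is the midpoint of PX ⇒ B = (5/2, 1)
2. C is the midpoint of BU ⇒ C = (5/4, 1)
2·[XUA] = 6, 2·[PCU] = 5/4
[XUA]:[PCU] = 6:5/4 = 24/5

[XUA]:[PCU] = 24/5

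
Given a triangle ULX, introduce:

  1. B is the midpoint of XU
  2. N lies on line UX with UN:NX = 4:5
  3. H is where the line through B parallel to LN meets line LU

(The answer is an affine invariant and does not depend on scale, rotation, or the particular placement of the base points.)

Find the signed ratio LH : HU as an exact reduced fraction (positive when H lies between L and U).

LH:HU = -1/9

Work in coordinates with U = (0, 0), L = (1, 0), X = (0, 1).
1. B is the midpoint of XU ⇒ B = (0, 1/2)
2. N lies on line UX with UN:NX = 4:5 ⇒ N = (0, 4/9)
3. H is where the line through B parallel to LN meets line LU ⇒ H = (9/8, 0)
H = L + t·(U−L) with t = -1/8, so LH:HU = t:(1−t) = -1/8:9/8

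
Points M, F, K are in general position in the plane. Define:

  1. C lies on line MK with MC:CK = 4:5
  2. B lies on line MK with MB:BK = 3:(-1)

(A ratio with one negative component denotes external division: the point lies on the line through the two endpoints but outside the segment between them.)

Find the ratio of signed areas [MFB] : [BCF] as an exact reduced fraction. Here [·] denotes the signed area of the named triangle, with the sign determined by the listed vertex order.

[MFB]:[BCF] = 27/19

Set M = (0, 0), F = (1, 0), K = (0, 1); any affine frame gives the same invariant.
1. C lies on line MK with MC:CK = 4:5 ⇒ C = (0, 4/9)
2. B lies on line MK with MB:BK = 3:(-1) ⇒ B = (0, 3/2)
2·[MFB] = 3/2, 2·[BCF] = 19/18
[MFB]:[BCF] = 3/2:19/18 = 27/19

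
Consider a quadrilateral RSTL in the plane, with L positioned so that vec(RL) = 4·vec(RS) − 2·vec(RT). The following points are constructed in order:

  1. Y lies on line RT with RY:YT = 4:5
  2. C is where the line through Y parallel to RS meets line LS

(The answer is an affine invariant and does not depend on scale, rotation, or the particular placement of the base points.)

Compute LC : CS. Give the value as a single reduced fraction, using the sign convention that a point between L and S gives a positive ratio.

LC:CS = -11/2

Assign R = (0, 0), S = (1, 0), T = (0, 1), L = (4, -2) — the answer is frame-independent, so this choice is without loss of generality.
1. Y lies on line RT with RY:YT = 4:5 ⇒ Y = (0, 4/9)
2. C is where the line through Y parallel to RS meets line LS ⇒ C = (1/3, 4/9)
C = L + t·(S−L) with t = 11/9, so LC:CS = t:(1−t) = 11/9:-2/9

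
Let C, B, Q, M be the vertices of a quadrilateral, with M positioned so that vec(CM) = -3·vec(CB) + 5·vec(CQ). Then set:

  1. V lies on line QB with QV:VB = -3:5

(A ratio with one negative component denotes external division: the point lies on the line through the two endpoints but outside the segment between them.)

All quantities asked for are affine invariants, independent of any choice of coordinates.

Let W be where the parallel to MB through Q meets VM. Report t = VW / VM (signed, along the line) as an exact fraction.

t = 3/5

Assign C = (0, 0), B = (1, 0), Q = (0, 1), M = (-3, 5) — the answer is frame-independent, so this choice is without loss of generality.
1. V lies on line QB with QV:VB = -3:5 ⇒ V = (-3/2, 5/2)
through Q parallel to MB: direction (4, -5); meets VM at W = (-12/5, 4)
W = V + t·(M−V) with t = 3/5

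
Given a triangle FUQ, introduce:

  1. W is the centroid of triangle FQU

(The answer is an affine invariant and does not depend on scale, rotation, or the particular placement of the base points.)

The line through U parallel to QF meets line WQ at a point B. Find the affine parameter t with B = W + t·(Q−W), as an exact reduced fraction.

Choose coordinates F = (0, 0), U = (1, 0), Q = (0, 1).
1. W is the centroid of triangle FQU ⇒ W = (1/3, 1/3)
through U parallel to QF: direction (0, -1); meets WQ at B = (1, -1)
B = W + t·(Q−W) with t = -2

t = -2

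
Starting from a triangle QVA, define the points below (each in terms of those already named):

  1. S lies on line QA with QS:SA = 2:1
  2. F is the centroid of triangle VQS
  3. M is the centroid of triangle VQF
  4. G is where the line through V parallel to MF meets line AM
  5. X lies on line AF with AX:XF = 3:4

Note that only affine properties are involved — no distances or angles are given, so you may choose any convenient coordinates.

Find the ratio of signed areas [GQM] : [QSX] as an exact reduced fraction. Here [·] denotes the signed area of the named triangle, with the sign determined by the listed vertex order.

Work in coordinates with Q = (0, 0), V = (1, 0), A = (0, 1).
1. S lies on line QA with QS:SA = 2:1 ⇒ S = (0, 2/3)
2. F is the centroid of triangle VQS ⇒ F = (1/3, 2/9)
3. M is the centroid of triangle VQF ⇒ M = (4/9, 2/27)
4. G is where the line through V parallel to MF meets line AM ⇒ G = (-4/9, 52/27)
5. X lies on line AF with AX:XF = 3:4 ⇒ X = (1/7, 2/3)
2·[GQM] = 8/9, 2·[QSX] = -2/21
[GQM]:[QSX] = 8/9:-2/21 = -28/3

[GQM]:[QSX] = -28/3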